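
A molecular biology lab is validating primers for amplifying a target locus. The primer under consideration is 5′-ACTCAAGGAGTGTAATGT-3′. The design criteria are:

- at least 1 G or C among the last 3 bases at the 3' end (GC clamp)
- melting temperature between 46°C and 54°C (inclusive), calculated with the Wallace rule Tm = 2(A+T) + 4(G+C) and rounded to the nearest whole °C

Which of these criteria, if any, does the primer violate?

Base counts: A=6, T=5, G=5, C=2 (length 18).
GC clamp: 3' end TGT has 1 G/C ✓
Tm: Tm = 2·11 + 4·7 = 50°C ✓

Meets all criteria.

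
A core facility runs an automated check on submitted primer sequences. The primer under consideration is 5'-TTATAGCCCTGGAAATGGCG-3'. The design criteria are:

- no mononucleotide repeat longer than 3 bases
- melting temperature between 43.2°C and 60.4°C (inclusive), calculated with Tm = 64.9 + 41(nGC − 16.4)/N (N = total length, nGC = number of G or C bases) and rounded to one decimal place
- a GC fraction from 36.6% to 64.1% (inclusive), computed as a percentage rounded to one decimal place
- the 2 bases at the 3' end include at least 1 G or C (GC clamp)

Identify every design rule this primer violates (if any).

Meets all criteria.

Base counts: A=5, T=5, G=6, C=4 (length 20).
homopolymer run: longest run = 3 ✓
Tm: Tm = 64.9 + 41·(10 − 16.4)/20 = 51.8°C ✓
GC content: GC 10/20 = 50.0% ✓
GC clamp: 3' end CG has 2 G/C ✓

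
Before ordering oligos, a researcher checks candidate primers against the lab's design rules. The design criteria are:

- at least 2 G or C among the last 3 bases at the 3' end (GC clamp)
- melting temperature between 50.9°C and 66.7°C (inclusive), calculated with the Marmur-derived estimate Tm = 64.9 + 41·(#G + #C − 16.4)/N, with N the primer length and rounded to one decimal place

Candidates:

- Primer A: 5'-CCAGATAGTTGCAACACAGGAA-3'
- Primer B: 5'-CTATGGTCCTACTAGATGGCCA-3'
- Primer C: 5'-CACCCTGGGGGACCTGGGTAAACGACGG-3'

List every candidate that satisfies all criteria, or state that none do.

Primer B only.

Primer A (22 nt, A=9 T=3 G=5 C=5): 3' end GAA has 1 G/C, need ≥2 ✗; Tm = 64.9 + 41·(10 − 16.4)/22 = 53.0°C ✓ — fails.
Primer B (22 nt, A=5 T=6 G=5 C=6): 3' end CCA has 2 G/C ✓; Tm = 64.9 + 41·(11 − 16.4)/22 = 54.8°C ✓ — passes.
Primer C (28 nt, A=6 T=3 G=11 C=8): 3' end CGG has 3 G/C ✓; Tm = 64.9 + 41·(19 − 16.4)/28 = 68.7°C, outside 50.9–66.7°C ✗ — fails.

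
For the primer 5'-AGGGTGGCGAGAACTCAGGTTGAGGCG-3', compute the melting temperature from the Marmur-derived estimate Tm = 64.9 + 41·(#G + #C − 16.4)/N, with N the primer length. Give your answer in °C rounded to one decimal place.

Base counts: A=6, T=4, G=13, C=4; G+C = 17, N = 27.
Tm = 64.9 + 41·(17 − 16.4)/27 = 64.9 + 24.60/27 = 65.8°C.

65.8°C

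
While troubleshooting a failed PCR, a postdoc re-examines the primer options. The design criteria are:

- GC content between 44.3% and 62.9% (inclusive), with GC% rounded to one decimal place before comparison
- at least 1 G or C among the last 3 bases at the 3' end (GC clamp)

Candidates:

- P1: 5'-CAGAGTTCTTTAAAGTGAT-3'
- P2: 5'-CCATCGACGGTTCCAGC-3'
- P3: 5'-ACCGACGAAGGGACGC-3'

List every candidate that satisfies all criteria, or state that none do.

P1 (19 nt, A=6 T=7 G=4 C=2): GC 6/19 = 31.6%, outside 44.3–62.9% ✗; 3' end GAT has 1 G/C ✓ — fails.
P2 (17 nt, A=3 T=3 G=4 C=7): GC 11/17 = 64.7%, outside 44.3–62.9% ✗; 3' end AGC has 2 G/C ✓ — fails.
P3 (16 nt, A=5 T=0 G=6 C=5): GC 11/16 = 68.8%, outside 44.3–62.9% ✗; 3' end CGC has 3 G/C ✓ — fails.

None of the candidates satisfy all criteria.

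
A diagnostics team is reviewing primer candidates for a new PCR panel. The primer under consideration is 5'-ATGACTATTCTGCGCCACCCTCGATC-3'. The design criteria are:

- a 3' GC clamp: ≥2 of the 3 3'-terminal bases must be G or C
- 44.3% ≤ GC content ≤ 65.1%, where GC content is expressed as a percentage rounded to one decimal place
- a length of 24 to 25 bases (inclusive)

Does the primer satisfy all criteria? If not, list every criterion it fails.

Fails: GC clamp, length.

Base counts: A=5, T=7, G=4, C=10 (length 26).
GC clamp: 3' end ATC has 1 G/C, need ≥2 ✗
GC content: GC 14/26 = 53.8% ✓
length: length 26, outside 24–25 ✗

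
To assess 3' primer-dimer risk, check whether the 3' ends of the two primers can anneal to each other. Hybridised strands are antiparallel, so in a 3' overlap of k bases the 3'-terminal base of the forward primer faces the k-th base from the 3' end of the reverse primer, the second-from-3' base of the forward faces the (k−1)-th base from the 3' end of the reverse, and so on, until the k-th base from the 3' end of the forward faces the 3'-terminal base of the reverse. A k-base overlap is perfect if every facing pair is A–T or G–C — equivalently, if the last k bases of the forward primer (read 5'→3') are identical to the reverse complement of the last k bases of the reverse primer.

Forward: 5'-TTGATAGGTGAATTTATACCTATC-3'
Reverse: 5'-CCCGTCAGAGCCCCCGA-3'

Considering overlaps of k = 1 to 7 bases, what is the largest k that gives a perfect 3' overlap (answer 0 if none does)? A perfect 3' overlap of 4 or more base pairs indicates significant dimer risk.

Last 7 bases (5'→3') — forward …ACCTATC, reverse …CCCCCGA.
Reverse complement of the reverse primer's last 7 bases: TCGGGGG; its first k bases are the reverse complement of the reverse primer's last k bases, so a perfect k-base overlap needs the forward primer's last k bases to equal them.
Comparing (forward last k vs required): k=1: C vs T ✗; k=2: TC vs TC ✓; k=3: ATC vs TCG ✗; k=4: TATC vs TCGG ✗; k=5: CTATC vs TCGGG ✗; k=6: CCTATC vs TCGGGG ✗; k=7: ACCTATC vs TCGGGGG ✗.
Only k = 2 is perfect, so the longest perfect 3' overlap is 2.

Longest perfect overlap: 2 complementary base pairs; below the dimer-risk threshold (threshold 4).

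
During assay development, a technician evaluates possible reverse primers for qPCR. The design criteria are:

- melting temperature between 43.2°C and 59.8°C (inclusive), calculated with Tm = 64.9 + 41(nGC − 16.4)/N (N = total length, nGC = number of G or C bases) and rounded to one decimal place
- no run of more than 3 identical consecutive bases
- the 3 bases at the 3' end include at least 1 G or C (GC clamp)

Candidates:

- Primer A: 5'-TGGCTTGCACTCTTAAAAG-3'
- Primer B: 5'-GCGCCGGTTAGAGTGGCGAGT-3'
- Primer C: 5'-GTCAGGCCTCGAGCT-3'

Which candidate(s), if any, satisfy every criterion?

Primer C only.

Primer A (19 nt, A=5 T=6 G=4 C=4): Tm = 64.9 + 41·(8 − 16.4)/19 = 46.8°C ✓; longest run = 4, exceeds 3 ✗; 3' end AAG has 1 G/C ✓ — fails.
Primer B (21 nt, A=3 T=4 G=10 C=4): Tm = 64.9 + 41·(14 − 16.4)/21 = 60.2°C, outside 43.2–59.8°C ✗; longest run = 2 ✓; 3' end AGT has 1 G/C ✓ — fails.
Primer C (15 nt, A=2 T=3 G=5 C=5): Tm = 64.9 + 41·(10 − 16.4)/15 = 47.4°C ✓; longest run = 2 ✓; 3' end GCT has 2 G/C ✓ — passes.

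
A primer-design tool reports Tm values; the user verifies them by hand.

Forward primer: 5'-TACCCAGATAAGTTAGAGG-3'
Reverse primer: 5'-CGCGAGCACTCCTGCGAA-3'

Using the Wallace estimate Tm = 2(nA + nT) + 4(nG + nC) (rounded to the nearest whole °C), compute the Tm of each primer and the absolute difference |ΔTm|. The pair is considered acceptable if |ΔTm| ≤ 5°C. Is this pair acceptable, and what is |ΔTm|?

|ΔTm| = 6°C; the pair is not acceptable.

Forward: A=7 T=4 G=5 C=3 → Tm = 2·11 + 4·8 = 54°C.
Reverse: A=4 T=2 G=5 C=7 → Tm = 2·6 + 4·12 = 60°C.
|ΔTm| = |54 − 60| = 6°C, > 5°C.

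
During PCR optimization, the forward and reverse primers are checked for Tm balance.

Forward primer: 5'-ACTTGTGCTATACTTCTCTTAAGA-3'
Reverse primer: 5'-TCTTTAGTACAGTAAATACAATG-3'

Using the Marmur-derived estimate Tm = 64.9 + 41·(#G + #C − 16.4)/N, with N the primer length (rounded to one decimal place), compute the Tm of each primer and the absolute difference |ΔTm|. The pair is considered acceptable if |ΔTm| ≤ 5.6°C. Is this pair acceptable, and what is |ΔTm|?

Forward: G+C = 8, N = 24 → Tm = 64.9 + 41·(8 − 16.4)/24 = 50.6°C.
Reverse: G+C = 6, N = 23 → Tm = 64.9 + 41·(6 − 16.4)/23 = 46.4°C.
|ΔTm| = |50.6 − 46.4| = 4.2°C, ≤ 5.6°C.

|ΔTm| = 4.2°C; the pair is acceptable.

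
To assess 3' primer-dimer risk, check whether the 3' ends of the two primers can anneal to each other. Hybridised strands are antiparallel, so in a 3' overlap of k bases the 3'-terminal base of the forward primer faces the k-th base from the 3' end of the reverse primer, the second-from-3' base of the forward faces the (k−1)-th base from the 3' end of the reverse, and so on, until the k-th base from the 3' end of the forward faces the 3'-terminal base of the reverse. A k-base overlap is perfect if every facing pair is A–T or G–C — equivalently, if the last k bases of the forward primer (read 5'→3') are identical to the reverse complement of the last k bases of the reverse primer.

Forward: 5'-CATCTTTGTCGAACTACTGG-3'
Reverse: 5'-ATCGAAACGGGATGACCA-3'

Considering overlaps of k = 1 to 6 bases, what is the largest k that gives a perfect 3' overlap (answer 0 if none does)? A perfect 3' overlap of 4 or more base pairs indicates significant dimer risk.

Last 6 bases (5'→3') — forward …TACTGG, reverse …TGACCA.
Reverse complement of the reverse primer's last 6 bases: TGGTCA; its first k bases are the reverse complement of the reverse primer's last k bases, so a perfect k-base overlap needs the forward primer's last k bases to equal them.
Comparing (forward last k vs required): k=1: G vs T ✗; k=2: GG vs TG ✗; k=3: TGG vs TGG ✓; k=4: CTGG vs TGGT ✗; k=5: ACTGG vs TGGTC ✗; k=6: TACTGG vs TGGTCA ✗.
Only k = 3 is perfect, so the longest perfect 3' overlap is 3.

Longest perfect overlap: 3 complementary base pairs; below the dimer-risk threshold (threshold 4).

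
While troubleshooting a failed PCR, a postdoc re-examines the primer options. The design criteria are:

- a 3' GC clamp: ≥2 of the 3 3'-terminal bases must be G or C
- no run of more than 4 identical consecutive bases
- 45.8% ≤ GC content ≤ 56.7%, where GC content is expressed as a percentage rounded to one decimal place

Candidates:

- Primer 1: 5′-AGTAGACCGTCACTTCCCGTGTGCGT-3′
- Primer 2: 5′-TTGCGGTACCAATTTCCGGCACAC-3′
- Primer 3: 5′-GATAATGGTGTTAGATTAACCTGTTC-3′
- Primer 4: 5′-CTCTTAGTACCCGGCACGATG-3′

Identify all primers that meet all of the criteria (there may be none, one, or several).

Primer 1 (26 nt, A=4 T=7 G=7 C=8): 3' end CGT has 2 G/C ✓; longest run = 3 ✓; GC 15/26 = 57.7%, outside 45.8–56.7% ✗ — fails.
Primer 2 (24 nt, A=5 T=6 G=5 C=8): 3' end CAC has 2 G/C ✓; longest run = 3 ✓; GC 13/24 = 54.2% ✓ — passes.
Primer 3 (26 nt, A=7 T=10 G=6 C=3): 3' end TTC has 1 G/C, need ≥2 ✗; longest run = 2 ✓; GC 9/26 = 34.6%, outside 45.8–56.7% ✗ — fails.
Primer 4 (21 nt, A=4 T=5 G=5 C=7): 3' end ATG has 1 G/C, need ≥2 ✗; longest run = 3 ✓; GC 12/21 = 57.1%, outside 45.8–56.7% ✗ — fails.

Primer 2 only.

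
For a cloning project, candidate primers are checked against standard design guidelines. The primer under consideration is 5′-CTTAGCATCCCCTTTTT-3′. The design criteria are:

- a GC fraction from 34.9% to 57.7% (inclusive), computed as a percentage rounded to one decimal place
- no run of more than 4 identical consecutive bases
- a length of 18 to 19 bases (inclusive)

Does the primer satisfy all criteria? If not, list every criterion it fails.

Base counts: A=2, T=8, G=1, C=6 (length 17).
GC content: GC 7/17 = 41.2% ✓
homopolymer run: longest run = 5, exceeds 4 ✗
length: length 17, outside 18–19 ✗

Fails: homopolymer run, length.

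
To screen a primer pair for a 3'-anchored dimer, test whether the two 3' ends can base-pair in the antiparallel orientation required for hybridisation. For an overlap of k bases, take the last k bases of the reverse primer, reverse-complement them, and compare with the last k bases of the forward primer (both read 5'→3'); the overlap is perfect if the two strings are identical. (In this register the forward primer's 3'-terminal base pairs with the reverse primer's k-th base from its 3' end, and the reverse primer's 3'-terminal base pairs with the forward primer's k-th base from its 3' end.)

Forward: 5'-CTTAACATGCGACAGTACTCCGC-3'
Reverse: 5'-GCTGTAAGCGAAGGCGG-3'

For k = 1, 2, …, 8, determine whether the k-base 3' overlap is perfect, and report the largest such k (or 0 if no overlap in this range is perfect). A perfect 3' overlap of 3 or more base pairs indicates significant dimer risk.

Last 8 bases (5'→3') — forward …TACTCCGC, reverse …GAAGGCGG.
Reverse complement of the reverse primer's last 8 bases: CCGCCTTC; its first k bases are the reverse complement of the reverse primer's last k bases, so a perfect k-base overlap needs the forward primer's last k bases to equal them.
Comparing (forward last k vs required): k=1: C vs C ✓; k=2: GC vs CC ✗; k=3: CGC vs CCG ✗; k=4: CCGC vs CCGC ✓; k=5: TCCGC vs CCGCC ✗; k=6: CTCCGC vs CCGCCT ✗; k=7: ACTCCGC vs CCGCCTT ✗; k=8: TACTCCGC vs CCGCCTTC ✗.
Perfect overlaps at k = 1, 4; the largest is 4.

Longest perfect overlap: 4 complementary base pairs; significant dimer risk (threshold 3).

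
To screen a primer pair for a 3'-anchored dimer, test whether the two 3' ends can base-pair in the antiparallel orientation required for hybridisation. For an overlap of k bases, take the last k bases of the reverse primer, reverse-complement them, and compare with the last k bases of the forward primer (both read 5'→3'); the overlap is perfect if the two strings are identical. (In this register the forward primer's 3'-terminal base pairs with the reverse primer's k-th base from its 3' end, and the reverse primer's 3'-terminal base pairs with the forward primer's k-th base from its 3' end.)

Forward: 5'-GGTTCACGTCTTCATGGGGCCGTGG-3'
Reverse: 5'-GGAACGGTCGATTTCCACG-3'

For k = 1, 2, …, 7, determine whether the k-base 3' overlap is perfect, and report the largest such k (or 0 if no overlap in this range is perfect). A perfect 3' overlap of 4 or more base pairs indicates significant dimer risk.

Longest perfect overlap: 5 complementary base pairs; significant dimer risk (threshold 4).

Last 7 bases (5'→3') — forward …GCCGTGG, reverse …TTCCACG.
Reverse complement of the reverse primer's last 7 bases: CGTGGAA; its first k bases are the reverse complement of the reverse primer's last k bases, so a perfect k-base overlap needs the forward primer's last k bases to equal them.
Comparing (forward last k vs required): k=1: G vs C ✗; k=2: GG vs CG ✗; k=3: TGG vs CGT ✗; k=4: GTGG vs CGTG ✗; k=5: CGTGG vs CGTGG ✓; k=6: CCGTGG vs CGTGGA ✗; k=7: GCCGTGG vs CGTGGAA ✗.
Only k = 5 is perfect, so the longest perfect 3' overlap is 5.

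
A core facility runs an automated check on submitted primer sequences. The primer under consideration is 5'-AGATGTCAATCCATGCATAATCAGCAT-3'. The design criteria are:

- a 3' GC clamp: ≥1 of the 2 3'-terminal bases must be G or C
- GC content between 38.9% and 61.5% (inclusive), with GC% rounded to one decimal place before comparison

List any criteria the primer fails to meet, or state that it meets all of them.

Fails: GC clamp, GC content.

Base counts: A=10, T=7, G=4, C=6 (length 27).
GC clamp: 3' end AT has 0 G/C, need ≥1 ✗
GC content: GC 10/27 = 37.0%, outside 38.9–61.5% ✗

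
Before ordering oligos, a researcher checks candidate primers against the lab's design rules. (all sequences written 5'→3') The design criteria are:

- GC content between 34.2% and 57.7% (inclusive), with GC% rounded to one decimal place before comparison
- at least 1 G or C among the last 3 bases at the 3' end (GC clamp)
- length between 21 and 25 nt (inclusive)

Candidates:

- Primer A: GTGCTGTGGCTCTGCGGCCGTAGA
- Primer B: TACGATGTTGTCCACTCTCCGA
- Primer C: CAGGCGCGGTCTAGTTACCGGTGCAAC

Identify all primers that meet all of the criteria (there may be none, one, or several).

Primer B only.

Primer A (24 nt, A=2 T=6 G=10 C=6): GC 16/24 = 66.7%, outside 34.2–57.7% ✗; 3' end AGA has 1 G/C ✓; length 24 ✓ — fails.
Primer B (22 nt, A=4 T=7 G=4 C=7): GC 11/22 = 50.0% ✓; 3' end CGA has 2 G/C ✓; length 22 ✓ — passes.
Primer C (27 nt, A=5 T=5 G=9 C=8): GC 17/27 = 63.0%, outside 34.2–57.7% ✗; 3' end AAC has 1 G/C ✓; length 27, outside 21–25 ✗ — fails.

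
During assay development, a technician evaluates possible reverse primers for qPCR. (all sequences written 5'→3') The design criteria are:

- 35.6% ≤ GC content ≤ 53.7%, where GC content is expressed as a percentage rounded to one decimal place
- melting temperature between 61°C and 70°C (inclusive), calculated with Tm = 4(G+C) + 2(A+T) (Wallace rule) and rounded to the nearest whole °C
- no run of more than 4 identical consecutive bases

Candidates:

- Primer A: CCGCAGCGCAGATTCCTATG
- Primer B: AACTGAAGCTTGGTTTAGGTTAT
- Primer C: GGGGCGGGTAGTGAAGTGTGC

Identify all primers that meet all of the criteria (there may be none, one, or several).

Primer A (20 nt, A=4 T=4 G=5 C=7): GC 12/20 = 60.0%, outside 35.6–53.7% ✗; Tm = 2·8 + 4·12 = 64°C ✓; longest run = 2 ✓ — fails.
Primer B (23 nt, A=6 T=9 G=6 C=2): GC 8/23 = 34.8%, outside 35.6–53.7% ✗; Tm = 2·15 + 4·8 = 62°C ✓; longest run = 3 ✓ — fails.
Primer C (21 nt, A=3 T=4 G=12 C=2): GC 14/21 = 66.7%, outside 35.6–53.7% ✗; Tm = 2·7 + 4·14 = 70°C ✓; longest run = 4 ✓ — fails.

None of the candidates satisfy all criteria.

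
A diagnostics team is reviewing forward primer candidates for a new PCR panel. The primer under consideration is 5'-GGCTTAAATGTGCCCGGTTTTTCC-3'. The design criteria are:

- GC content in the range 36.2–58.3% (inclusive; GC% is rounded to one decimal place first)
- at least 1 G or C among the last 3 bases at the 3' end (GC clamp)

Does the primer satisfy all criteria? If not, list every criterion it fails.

Meets all criteria.

Base counts: A=3, T=9, G=6, C=6 (length 24).
GC content: GC 12/24 = 50.0% ✓
GC clamp: 3' end TCC has 2 G/C ✓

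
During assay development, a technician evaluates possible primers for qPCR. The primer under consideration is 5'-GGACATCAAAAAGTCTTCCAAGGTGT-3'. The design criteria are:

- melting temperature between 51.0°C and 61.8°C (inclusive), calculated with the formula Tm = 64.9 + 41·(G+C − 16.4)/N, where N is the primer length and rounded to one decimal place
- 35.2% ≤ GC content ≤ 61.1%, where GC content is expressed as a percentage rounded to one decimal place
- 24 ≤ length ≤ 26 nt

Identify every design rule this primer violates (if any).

Meets all criteria.

Base counts: A=9, T=6, G=6, C=5 (length 26).
Tm: Tm = 64.9 + 41·(11 − 16.4)/26 = 56.4°C ✓
GC content: GC 11/26 = 42.3% ✓
length: length 26 ✓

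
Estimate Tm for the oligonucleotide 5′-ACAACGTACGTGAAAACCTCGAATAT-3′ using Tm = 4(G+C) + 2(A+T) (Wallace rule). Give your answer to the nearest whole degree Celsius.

72°C

Base counts: A=11, T=5, G=4, C=6 (length 26).
Tm = 2·(11+5) + 4·(4+6) = 2·16 + 4·10 = 32 + 40 = 72°C.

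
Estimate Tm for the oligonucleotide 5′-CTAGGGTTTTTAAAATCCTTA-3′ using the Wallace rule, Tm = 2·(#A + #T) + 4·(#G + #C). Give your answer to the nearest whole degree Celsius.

Base counts: A=6, T=9, G=3, C=3 (length 21).
Tm = 2·(6+9) + 4·(3+3) = 2·15 + 4·6 = 30 + 24 = 54°C.

54°C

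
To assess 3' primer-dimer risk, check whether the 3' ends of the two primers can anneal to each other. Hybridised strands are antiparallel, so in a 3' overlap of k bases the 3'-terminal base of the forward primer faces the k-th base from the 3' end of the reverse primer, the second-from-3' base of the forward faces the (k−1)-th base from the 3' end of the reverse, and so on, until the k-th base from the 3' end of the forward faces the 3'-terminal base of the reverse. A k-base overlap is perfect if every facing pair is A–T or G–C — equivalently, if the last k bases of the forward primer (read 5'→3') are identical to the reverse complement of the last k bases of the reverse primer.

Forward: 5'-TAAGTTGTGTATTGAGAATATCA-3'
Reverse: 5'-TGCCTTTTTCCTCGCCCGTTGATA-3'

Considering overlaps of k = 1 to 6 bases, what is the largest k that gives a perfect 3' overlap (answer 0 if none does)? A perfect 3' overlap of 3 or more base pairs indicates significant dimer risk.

Last 6 bases (5'→3') — forward …ATATCA, reverse …TTGATA.
Reverse complement of the reverse primer's last 6 bases: TATCAA; its first k bases are the reverse complement of the reverse primer's last k bases, so a perfect k-base overlap needs the forward primer's last k bases to equal them.
Comparing (forward last k vs required): k=1: A vs T ✗; k=2: CA vs TA ✗; k=3: TCA vs TAT ✗; k=4: ATCA vs TATC ✗; k=5: TATCA vs TATCA ✓; k=6: ATATCA vs TATCAA ✗.
Only k = 5 is perfect, so the longest perfect 3' overlap is 5.

Longest perfect overlap: 5 complementary base pairs; significant dimer risk (threshold 3).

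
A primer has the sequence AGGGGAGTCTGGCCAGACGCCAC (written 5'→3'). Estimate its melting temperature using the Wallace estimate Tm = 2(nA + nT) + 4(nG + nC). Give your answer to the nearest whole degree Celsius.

78°C

Base counts: A=5, T=2, G=9, C=7 (length 23).
Tm = 2·(5+2) + 4·(9+7) = 2·7 + 4·16 = 14 + 64 = 78°C.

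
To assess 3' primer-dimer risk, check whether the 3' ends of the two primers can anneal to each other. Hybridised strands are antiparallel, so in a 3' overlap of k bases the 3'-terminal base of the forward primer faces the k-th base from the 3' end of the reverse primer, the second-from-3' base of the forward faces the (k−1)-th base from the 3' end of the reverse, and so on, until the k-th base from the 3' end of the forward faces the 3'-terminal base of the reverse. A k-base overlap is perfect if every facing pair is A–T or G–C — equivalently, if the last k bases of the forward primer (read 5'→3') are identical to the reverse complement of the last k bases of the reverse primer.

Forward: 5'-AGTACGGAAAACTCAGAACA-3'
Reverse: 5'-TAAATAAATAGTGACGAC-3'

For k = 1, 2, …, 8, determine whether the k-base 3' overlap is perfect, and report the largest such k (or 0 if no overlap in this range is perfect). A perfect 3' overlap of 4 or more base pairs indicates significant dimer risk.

Last 8 bases (5'→3') — forward …TCAGAACA, reverse …GTGACGAC.
Reverse complement of the reverse primer's last 8 bases: GTCGTCAC; its first k bases are the reverse complement of the reverse primer's last k bases, so a perfect k-base overlap needs the forward primer's last k bases to equal them.
Comparing (forward last k vs required): k=1: A vs G ✗; k=2: CA vs GT ✗; k=3: ACA vs GTC ✗; k=4: AACA vs GTCG ✗; k=5: GAACA vs GTCGT ✗; k=6: AGAACA vs GTCGTC ✗; k=7: CAGAACA vs GTCGTCA ✗; k=8: TCAGAACA vs GTCGTCAC ✗.
No overlap length from 1 to 8 is perfect, so the longest perfect 3' overlap is 0.

Longest perfect overlap: 0 complementary base pairs; below the dimer-risk threshold (threshold 4).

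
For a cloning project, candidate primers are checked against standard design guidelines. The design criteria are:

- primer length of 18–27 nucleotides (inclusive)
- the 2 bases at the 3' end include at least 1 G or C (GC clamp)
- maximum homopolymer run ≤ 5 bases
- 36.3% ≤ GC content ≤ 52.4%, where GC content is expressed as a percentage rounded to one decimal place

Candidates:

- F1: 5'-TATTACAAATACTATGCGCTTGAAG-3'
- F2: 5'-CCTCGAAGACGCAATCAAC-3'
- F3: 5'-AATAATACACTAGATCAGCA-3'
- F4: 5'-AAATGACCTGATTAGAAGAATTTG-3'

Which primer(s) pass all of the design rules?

None of the candidates satisfy all criteria.

F1 (25 nt, A=9 T=8 G=4 C=4): length 25 ✓; 3' end AG has 1 G/C ✓; longest run = 3 ✓; GC 8/25 = 32.0%, outside 36.3–52.4% ✗ — fails.
F2 (19 nt, A=7 T=2 G=3 C=7): length 19 ✓; 3' end AC has 1 G/C ✓; longest run = 2 ✓; GC 10/19 = 52.6%, outside 36.3–52.4% ✗ — fails.
F3 (20 nt, A=10 T=4 G=2 C=4): length 20 ✓; 3' end CA has 1 G/C ✓; longest run = 2 ✓; GC 6/20 = 30.0%, outside 36.3–52.4% ✗ — fails.
F4 (24 nt, A=10 T=7 G=5 C=2): length 24 ✓; 3' end TG has 1 G/C ✓; longest run = 3 ✓; GC 7/24 = 29.2%, outside 36.3–52.4% ✗ — fails.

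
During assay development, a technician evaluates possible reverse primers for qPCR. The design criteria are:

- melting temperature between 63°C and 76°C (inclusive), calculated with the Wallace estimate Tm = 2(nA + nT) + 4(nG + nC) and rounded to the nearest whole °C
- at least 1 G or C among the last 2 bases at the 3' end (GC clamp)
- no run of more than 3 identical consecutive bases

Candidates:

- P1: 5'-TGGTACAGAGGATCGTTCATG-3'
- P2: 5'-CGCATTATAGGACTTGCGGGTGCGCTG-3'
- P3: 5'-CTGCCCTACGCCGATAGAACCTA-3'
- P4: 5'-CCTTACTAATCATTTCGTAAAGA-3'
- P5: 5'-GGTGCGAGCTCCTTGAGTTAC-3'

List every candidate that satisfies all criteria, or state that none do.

P1 (21 nt, A=5 T=6 G=7 C=3): Tm = 2·11 + 4·10 = 62°C, outside 63–76°C ✗; 3' end TG has 1 G/C ✓; longest run = 2 ✓ — fails.
P2 (27 nt, A=4 T=7 G=10 C=6): Tm = 2·11 + 4·16 = 86°C, outside 63–76°C ✗; 3' end TG has 1 G/C ✓; longest run = 3 ✓ — fails.
P3 (23 nt, A=6 T=4 G=4 C=9): Tm = 2·10 + 4·13 = 72°C ✓; 3' end TA has 0 G/C, need ≥1 ✗; longest run = 3 ✓ — fails.
P4 (23 nt, A=8 T=8 G=2 C=5): Tm = 2·16 + 4·7 = 60°C, outside 63–76°C ✗; 3' end GA has 1 G/C ✓; longest run = 3 ✓ — fails.
P5 (21 nt, A=3 T=6 G=7 C=5): Tm = 2·9 + 4·12 = 66°C ✓; 3' end AC has 1 G/C ✓; longest run = 2 ✓ — passes.

P5 only.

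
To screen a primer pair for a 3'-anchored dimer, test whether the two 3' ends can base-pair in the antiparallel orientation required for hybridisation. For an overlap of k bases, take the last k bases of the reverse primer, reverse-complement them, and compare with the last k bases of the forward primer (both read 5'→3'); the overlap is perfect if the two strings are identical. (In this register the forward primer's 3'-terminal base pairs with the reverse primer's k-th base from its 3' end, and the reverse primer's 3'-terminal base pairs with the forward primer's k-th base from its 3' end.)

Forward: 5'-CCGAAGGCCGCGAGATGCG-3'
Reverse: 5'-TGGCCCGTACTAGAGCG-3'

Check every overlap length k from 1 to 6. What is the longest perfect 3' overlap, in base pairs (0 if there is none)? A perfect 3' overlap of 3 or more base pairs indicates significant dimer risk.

Longest perfect overlap: 2 complementary base pairs; below the dimer-risk threshold (threshold 3).

Last 6 bases (5'→3') — forward …GATGCG, reverse …AGAGCG.
Reverse complement of the reverse primer's last 6 bases: CGCTCT; its first k bases are the reverse complement of the reverse primer's last k bases, so a perfect k-base overlap needs the forward primer's last k bases to equal them.
Comparing (forward last k vs required): k=1: G vs C ✗; k=2: CG vs CG ✓; k=3: GCG vs CGC ✗; k=4: TGCG vs CGCT ✗; k=5: ATGCG vs CGCTC ✗; k=6: GATGCG vs CGCTCT ✗.
Only k = 2 is perfect, so the longest perfect 3' overlap is 2.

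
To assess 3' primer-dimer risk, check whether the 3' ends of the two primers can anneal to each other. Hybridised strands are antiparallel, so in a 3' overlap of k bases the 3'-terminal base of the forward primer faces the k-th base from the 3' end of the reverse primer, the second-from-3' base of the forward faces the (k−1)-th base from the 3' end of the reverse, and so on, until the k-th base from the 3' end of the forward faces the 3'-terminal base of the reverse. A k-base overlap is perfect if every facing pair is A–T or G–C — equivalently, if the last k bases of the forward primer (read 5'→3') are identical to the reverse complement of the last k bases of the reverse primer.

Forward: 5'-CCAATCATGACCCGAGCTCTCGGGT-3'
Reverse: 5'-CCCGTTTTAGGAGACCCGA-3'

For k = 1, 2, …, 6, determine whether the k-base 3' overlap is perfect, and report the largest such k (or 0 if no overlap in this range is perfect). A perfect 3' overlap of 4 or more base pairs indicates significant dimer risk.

Last 6 bases (5'→3') — forward …TCGGGT, reverse …ACCCGA.
Reverse complement of the reverse primer's last 6 bases: TCGGGT; its first k bases are the reverse complement of the reverse primer's last k bases, so a perfect k-base overlap needs the forward primer's last k bases to equal them.
Comparing (forward last k vs required): k=1: T vs T ✓; k=2: GT vs TC ✗; k=3: GGT vs TCG ✗; k=4: GGGT vs TCGG ✗; k=5: CGGGT vs TCGGG ✗; k=6: TCGGGT vs TCGGGT ✓.
Perfect overlaps at k = 1, 6; the largest is 6.

Longest perfect overlap: 6 complementary base pairs; significant dimer risk (threshold 4).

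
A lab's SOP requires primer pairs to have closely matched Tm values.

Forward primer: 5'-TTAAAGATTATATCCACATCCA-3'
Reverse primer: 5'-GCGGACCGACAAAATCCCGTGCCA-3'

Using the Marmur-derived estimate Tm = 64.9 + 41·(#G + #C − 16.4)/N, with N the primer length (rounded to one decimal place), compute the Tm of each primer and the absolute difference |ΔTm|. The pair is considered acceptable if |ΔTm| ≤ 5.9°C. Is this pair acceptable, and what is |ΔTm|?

Forward: G+C = 6, N = 22 → Tm = 64.9 + 41·(6 − 16.4)/22 = 45.5°C.
Reverse: G+C = 15, N = 24 → Tm = 64.9 + 41·(15 − 16.4)/24 = 62.5°C.
|ΔTm| = |45.5 − 62.5| = 17.0°C, > 5.9°C.

|ΔTm| = 17.0°C; the pair is not acceptable.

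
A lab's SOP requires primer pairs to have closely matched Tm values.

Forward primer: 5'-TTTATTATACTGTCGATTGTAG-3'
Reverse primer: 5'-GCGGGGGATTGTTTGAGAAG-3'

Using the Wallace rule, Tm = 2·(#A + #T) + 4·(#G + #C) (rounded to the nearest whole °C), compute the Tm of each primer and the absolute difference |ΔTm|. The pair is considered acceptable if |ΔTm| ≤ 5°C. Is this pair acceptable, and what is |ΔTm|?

|ΔTm| = 6°C; the pair is not acceptable.

Forward: A=5 T=11 G=4 C=2 → Tm = 2·16 + 4·6 = 56°C.
Reverse: A=4 T=5 G=10 C=1 → Tm = 2·9 + 4·11 = 62°C.
|ΔTm| = |56 − 62| = 6°C, > 5°C.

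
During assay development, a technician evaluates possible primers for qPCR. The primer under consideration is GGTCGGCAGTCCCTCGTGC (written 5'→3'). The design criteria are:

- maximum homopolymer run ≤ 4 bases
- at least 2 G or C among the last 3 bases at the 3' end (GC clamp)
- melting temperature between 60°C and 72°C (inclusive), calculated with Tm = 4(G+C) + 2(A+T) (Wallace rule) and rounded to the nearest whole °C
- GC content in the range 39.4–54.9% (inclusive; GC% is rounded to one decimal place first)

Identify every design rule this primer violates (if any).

Fails: GC content.

Base counts: A=1, T=4, G=7, C=7 (length 19).
homopolymer run: longest run = 3 ✓
GC clamp: 3' end TGC has 2 G/C ✓
Tm: Tm = 2·5 + 4·14 = 66°C ✓
GC content: GC 14/19 = 73.7%, outside 39.4–54.9% ✗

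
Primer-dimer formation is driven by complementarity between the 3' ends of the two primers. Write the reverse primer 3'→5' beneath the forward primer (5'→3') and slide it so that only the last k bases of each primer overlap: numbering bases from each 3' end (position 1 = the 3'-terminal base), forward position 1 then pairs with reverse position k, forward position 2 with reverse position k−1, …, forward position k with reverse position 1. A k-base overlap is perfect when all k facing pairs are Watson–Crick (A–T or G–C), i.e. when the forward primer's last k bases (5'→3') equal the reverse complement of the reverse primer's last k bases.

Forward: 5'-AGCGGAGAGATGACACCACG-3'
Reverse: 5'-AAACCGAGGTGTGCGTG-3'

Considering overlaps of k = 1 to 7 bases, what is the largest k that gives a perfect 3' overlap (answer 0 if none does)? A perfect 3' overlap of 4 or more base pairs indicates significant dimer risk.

Last 7 bases (5'→3') — forward …CACCACG, reverse …GTGCGTG.
Reverse complement of the reverse primer's last 7 bases: CACGCAC; its first k bases are the reverse complement of the reverse primer's last k bases, so a perfect k-base overlap needs the forward primer's last k bases to equal them.
Comparing (forward last k vs required): k=1: G vs C ✗; k=2: CG vs CA ✗; k=3: ACG vs CAC ✗; k=4: CACG vs CACG ✓; k=5: CCACG vs CACGC ✗; k=6: ACCACG vs CACGCA ✗; k=7: CACCACG vs CACGCAC ✗.
Only k = 4 is perfect, so the longest perfect 3' overlap is 4.

Longest perfect overlap: 4 complementary base pairs; significant dimer risk (threshold 4).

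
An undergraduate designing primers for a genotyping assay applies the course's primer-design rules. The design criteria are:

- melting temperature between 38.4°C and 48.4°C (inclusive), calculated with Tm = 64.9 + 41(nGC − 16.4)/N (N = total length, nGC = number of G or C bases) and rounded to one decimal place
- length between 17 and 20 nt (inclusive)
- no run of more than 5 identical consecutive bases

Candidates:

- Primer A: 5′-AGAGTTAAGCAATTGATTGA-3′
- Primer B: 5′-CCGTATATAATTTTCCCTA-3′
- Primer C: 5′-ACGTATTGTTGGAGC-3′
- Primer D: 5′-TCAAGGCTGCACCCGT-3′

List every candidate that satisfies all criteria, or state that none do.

Primer A and Primer B.

Primer A (20 nt, A=8 T=6 G=5 C=1): Tm = 64.9 + 41·(6 − 16.4)/20 = 43.6°C ✓; length 20 ✓; longest run = 2 ✓ — passes.
Primer B (19 nt, A=5 T=8 G=1 C=5): Tm = 64.9 + 41·(6 − 16.4)/19 = 42.5°C ✓; length 19 ✓; longest run = 4 ✓ — passes.
Primer C (15 nt, A=3 T=5 G=5 C=2): Tm = 64.9 + 41·(7 − 16.4)/15 = 39.2°C ✓; length 15, outside 17–20 ✗; longest run = 2 ✓ — fails.
Primer D (16 nt, A=3 T=3 G=4 C=6): Tm = 64.9 + 41·(10 − 16.4)/16 = 48.5°C, outside 38.4–48.4°C ✗; length 16, outside 17–20 ✗; longest run = 3 ✓ — fails.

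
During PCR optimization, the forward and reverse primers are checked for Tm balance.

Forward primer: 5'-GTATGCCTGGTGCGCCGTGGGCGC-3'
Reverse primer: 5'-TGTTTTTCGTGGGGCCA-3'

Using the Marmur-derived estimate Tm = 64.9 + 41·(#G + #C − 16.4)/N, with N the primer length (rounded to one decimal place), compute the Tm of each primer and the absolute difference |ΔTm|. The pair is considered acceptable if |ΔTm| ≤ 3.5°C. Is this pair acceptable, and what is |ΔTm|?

Forward: G+C = 18, N = 24 → Tm = 64.9 + 41·(18 − 16.4)/24 = 67.6°C.
Reverse: G+C = 9, N = 17 → Tm = 64.9 + 41·(9 − 16.4)/17 = 47.1°C.
|ΔTm| = |67.6 − 47.1| = 20.5°C, > 3.5°C.

|ΔTm| = 20.5°C; the pair is not acceptable.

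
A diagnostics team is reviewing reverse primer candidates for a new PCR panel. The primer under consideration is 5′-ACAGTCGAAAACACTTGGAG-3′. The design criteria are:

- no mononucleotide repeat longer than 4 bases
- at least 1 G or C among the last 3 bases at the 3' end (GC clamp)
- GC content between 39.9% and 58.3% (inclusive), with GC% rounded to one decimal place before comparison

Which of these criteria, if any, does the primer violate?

Meets all criteria.

Base counts: A=8, T=3, G=5, C=4 (length 20).
homopolymer run: longest run = 4 ✓
GC clamp: 3' end GAG has 2 G/C ✓
GC content: GC 9/20 = 45.0% ✓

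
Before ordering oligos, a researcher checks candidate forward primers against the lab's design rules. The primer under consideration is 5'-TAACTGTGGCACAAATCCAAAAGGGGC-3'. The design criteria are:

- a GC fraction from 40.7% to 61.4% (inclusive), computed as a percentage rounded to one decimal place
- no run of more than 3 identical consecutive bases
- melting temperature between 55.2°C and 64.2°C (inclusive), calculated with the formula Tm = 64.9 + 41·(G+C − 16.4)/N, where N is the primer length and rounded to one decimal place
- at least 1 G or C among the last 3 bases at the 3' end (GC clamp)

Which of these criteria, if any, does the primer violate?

Fails: homopolymer run.

Base counts: A=10, T=4, G=7, C=6 (length 27).
GC content: GC 13/27 = 48.1% ✓
homopolymer run: longest run = 4, exceeds 3 ✗
Tm: Tm = 64.9 + 41·(13 − 16.4)/27 = 59.7°C ✓
GC clamp: 3' end GGC has 3 G/C ✓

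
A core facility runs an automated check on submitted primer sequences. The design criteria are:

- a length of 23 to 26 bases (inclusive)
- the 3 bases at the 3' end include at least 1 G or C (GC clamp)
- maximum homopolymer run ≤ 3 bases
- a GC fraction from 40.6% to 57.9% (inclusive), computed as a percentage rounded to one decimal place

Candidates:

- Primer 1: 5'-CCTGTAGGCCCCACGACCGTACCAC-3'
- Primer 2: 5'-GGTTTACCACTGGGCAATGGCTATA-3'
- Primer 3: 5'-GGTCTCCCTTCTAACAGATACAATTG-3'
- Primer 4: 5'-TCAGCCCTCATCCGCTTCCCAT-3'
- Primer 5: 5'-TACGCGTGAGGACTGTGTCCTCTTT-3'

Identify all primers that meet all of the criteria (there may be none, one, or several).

Primer 1 (25 nt, A=5 T=3 G=5 C=12): length 25 ✓; 3' end CAC has 2 G/C ✓; longest run = 4, exceeds 3 ✗; GC 17/25 = 68.0%, outside 40.6–57.9% ✗ — fails.
Primer 2 (25 nt, A=6 T=7 G=7 C=5): length 25 ✓; 3' end ATA has 0 G/C, need ≥1 ✗; longest run = 3 ✓; GC 12/25 = 48.0% ✓ — fails.
Primer 3 (26 nt, A=7 T=8 G=4 C=7): length 26 ✓; 3' end TTG has 1 G/C ✓; longest run = 3 ✓; GC 11/26 = 42.3% ✓ — passes.
Primer 4 (22 nt, A=3 T=6 G=2 C=11): length 22, outside 23–26 ✗; 3' end CAT has 1 G/C ✓; longest run = 3 ✓; GC 13/22 = 59.1%, outside 40.6–57.9% ✗ — fails.
Primer 5 (25 nt, A=3 T=9 G=7 C=6): length 25 ✓; 3' end TTT has 0 G/C, need ≥1 ✗; longest run = 3 ✓; GC 13/25 = 52.0% ✓ — fails.

Primer 3 only.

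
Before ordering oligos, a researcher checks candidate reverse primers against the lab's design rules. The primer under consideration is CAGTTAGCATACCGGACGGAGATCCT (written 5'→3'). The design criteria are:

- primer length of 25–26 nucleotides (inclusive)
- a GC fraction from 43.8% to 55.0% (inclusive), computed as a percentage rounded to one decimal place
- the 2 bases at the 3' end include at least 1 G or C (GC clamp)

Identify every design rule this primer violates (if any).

Base counts: A=7, T=5, G=7, C=7 (length 26).
length: length 26 ✓
GC content: GC 14/26 = 53.8% ✓
GC clamp: 3' end CT has 1 G/C ✓

Meets all criteria.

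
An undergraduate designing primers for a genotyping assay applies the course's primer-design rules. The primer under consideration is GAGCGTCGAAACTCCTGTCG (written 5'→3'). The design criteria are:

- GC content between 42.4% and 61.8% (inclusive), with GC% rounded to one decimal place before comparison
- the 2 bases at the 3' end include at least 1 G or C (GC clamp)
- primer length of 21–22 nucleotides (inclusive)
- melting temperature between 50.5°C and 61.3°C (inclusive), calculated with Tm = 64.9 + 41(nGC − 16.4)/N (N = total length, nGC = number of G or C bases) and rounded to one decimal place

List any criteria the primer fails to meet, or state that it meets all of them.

Fails: length.

Base counts: A=4, T=4, G=6, C=6 (length 20).
GC content: GC 12/20 = 60.0% ✓
GC clamp: 3' end CG has 2 G/C ✓
length: length 20, outside 21–22 ✗
Tm: Tm = 64.9 + 41·(12 − 16.4)/20 = 55.9°C ✓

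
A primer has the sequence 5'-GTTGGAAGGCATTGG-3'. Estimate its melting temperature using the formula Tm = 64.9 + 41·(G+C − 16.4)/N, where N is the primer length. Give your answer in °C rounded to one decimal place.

41.9°C

Base counts: A=3, T=4, G=7, C=1; G+C = 8, N = 15.
Tm = 64.9 + 41·(8 − 16.4)/15 = 64.9 + -344.40/15 = 41.9°C.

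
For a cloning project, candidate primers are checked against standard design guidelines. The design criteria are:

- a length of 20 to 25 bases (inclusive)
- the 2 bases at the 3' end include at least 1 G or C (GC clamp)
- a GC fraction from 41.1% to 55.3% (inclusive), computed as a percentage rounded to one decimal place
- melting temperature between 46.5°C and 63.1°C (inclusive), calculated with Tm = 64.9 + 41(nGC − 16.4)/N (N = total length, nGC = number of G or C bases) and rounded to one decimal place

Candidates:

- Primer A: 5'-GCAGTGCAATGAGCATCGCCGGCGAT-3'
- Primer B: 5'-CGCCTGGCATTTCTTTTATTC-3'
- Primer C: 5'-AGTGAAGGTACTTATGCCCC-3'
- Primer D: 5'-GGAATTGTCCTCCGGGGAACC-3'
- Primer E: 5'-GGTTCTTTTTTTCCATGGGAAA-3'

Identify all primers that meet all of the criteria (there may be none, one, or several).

Primer B and Primer C.

Primer A (26 nt, A=6 T=4 G=9 C=7): length 26, outside 20–25 ✗; 3' end AT has 0 G/C, need ≥1 ✗; GC 16/26 = 61.5%, outside 41.1–55.3% ✗; Tm = 64.9 + 41·(16 − 16.4)/26 = 64.3°C, outside 46.5–63.1°C ✗ — fails.
Primer B (21 nt, A=2 T=10 G=3 C=6): length 21 ✓; 3' end TC has 1 G/C ✓; GC 9/21 = 42.9% ✓; Tm = 64.9 + 41·(9 − 16.4)/21 = 50.5°C ✓ — passes.
Primer C (20 nt, A=5 T=5 G=5 C=5): length 20 ✓; 3' end CC has 2 G/C ✓; GC 10/20 = 50.0% ✓; Tm = 64.9 + 41·(10 − 16.4)/20 = 51.8°C ✓ — passes.
Primer D (21 nt, A=4 T=4 G=7 C=6): length 21 ✓; 3' end CC has 2 G/C ✓; GC 13/21 = 61.9%, outside 41.1–55.3% ✗; Tm = 64.9 + 41·(13 − 16.4)/21 = 58.3°C ✓ — fails.
Primer E (22 nt, A=4 T=10 G=5 C=3): length 22 ✓; 3' end AA has 0 G/C, need ≥1 ✗; GC 8/22 = 36.4%, outside 41.1–55.3% ✗; Tm = 64.9 + 41·(8 − 16.4)/22 = 49.2°C ✓ — fails.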